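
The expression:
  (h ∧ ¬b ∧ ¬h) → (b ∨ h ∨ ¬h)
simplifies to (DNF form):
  True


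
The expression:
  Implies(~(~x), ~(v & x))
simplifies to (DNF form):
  ~v | ~x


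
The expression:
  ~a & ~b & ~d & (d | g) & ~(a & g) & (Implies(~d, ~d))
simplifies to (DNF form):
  g & ~a & ~b & ~d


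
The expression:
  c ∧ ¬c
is never true.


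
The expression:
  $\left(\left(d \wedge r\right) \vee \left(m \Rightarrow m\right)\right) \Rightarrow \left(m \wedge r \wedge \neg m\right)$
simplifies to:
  $\text{False}$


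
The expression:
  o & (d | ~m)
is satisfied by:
  {d: True, o: True, m: False}
  {o: True, m: False, d: False}
  {d: True, m: True, o: True}


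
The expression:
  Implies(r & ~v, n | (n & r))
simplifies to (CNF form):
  n | v | ~r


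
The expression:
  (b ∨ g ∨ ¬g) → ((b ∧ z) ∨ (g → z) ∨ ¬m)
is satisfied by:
  {z: True, g: False, m: False}
  {g: False, m: False, z: False}
  {z: True, m: True, g: False}
  {m: True, g: False, z: False}
  {z: True, g: True, m: False}
  {g: True, z: False, m: False}
  {z: True, m: True, g: True}


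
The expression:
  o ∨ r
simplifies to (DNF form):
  o ∨ r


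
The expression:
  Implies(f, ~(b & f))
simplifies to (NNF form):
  ~b | ~f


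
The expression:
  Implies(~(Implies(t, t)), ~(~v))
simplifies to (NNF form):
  True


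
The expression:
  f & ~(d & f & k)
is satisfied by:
  {f: True, k: False, d: False}
  {d: True, f: True, k: False}
  {k: True, f: True, d: False}


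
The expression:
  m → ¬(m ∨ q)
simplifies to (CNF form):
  ¬m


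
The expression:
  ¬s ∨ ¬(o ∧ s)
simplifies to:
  ¬o ∨ ¬s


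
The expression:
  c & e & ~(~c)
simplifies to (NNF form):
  c & e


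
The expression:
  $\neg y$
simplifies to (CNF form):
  $\neg y$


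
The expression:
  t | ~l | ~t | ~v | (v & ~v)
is always true.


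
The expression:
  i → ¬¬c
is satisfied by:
  {c: True, i: False}
  {i: False, c: False}
  {i: True, c: True}


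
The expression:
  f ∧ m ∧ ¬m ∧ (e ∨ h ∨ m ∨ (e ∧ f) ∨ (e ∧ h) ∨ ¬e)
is never true.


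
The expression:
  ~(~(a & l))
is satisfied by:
  {a: True, l: True}


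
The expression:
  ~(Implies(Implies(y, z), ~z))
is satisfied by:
  {z: True}


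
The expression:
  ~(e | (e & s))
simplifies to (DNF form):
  ~e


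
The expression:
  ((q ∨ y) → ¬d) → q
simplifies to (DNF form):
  q ∨ (d ∧ y)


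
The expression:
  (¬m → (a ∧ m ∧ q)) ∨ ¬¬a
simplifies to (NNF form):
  a ∨ m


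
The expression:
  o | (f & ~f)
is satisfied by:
  {o: True}


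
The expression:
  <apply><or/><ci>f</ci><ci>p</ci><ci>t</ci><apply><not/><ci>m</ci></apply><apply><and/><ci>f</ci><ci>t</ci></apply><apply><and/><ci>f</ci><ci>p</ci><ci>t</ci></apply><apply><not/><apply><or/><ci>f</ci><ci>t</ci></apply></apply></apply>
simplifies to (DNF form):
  <true/>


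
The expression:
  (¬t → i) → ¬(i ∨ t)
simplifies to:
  ¬i ∧ ¬t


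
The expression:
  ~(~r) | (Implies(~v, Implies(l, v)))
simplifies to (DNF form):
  r | v | ~l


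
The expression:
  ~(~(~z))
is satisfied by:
  {z: False}


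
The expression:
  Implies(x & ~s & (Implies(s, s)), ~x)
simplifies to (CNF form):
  s | ~x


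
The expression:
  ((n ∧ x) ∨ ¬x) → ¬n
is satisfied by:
  {n: False}


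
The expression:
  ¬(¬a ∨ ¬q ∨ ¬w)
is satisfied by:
  {a: True, w: True, q: True}


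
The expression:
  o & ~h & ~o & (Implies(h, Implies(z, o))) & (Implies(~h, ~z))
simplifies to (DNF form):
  False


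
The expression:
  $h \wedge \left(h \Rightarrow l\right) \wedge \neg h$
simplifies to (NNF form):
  $\text{False}$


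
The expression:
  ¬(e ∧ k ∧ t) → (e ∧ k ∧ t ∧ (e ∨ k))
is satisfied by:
  {t: True, e: True, k: True}


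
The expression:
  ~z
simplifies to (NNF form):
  ~z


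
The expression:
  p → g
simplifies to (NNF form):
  g ∨ ¬p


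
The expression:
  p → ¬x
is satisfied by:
  {p: False, x: False}
  {x: True, p: False}
  {p: True, x: False}


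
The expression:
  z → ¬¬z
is always true.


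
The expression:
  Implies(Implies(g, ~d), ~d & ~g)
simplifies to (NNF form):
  (d & g) | (~d & ~g)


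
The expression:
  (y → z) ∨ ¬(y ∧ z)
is always true.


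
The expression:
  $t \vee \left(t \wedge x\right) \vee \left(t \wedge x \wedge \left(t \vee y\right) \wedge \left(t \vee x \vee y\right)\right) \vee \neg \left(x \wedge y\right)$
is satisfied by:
  {t: True, y: False, x: False}
  {y: False, x: False, t: False}
  {x: True, t: True, y: False}
  {x: True, y: False, t: False}
  {t: True, y: True, x: False}
  {y: True, t: False, x: False}
  {x: True, y: True, t: True}


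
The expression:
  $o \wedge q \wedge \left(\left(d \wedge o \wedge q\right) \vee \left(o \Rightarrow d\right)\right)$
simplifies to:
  $d \wedge o \wedge q$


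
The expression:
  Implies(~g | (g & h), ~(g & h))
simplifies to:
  ~g | ~h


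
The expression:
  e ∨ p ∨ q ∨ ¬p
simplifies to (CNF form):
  True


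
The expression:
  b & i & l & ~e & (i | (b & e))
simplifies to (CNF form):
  b & i & l & ~e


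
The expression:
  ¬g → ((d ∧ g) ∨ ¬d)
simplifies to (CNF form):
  g ∨ ¬d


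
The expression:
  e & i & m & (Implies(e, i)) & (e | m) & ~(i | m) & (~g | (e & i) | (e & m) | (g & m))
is never true.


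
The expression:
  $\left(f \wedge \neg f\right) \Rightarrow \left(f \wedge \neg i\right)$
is always true.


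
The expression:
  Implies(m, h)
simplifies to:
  h | ~m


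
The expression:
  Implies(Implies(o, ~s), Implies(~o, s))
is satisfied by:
  {o: True, s: True}
  {o: True, s: False}
  {s: True, o: False}


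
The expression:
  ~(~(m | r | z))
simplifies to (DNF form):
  m | r | z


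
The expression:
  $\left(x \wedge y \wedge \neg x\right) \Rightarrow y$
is always true.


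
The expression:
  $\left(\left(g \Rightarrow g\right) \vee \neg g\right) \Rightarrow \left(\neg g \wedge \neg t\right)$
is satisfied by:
  {g: False, t: False}


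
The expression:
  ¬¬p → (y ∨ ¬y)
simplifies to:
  True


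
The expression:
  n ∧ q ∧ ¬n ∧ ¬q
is never true.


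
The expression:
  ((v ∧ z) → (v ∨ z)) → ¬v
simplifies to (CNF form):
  ¬v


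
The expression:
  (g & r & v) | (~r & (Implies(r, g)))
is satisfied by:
  {v: True, g: True, r: False}
  {v: True, g: False, r: False}
  {g: True, v: False, r: False}
  {v: False, g: False, r: False}
  {r: True, v: True, g: True}


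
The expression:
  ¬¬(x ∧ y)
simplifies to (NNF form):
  x ∧ y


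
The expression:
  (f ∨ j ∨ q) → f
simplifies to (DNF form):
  f ∨ (¬j ∧ ¬q)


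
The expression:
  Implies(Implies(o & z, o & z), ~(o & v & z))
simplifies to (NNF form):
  ~o | ~v | ~z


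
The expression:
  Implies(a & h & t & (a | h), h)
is always true.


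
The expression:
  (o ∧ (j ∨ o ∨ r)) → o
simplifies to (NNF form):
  True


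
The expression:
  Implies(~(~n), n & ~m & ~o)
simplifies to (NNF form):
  ~n | (~m & ~o)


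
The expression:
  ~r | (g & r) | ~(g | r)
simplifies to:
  g | ~r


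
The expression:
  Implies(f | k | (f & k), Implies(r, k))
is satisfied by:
  {k: True, r: False, f: False}
  {k: False, r: False, f: False}
  {f: True, k: True, r: False}
  {f: True, k: False, r: False}
  {r: True, k: True, f: False}
  {r: True, k: False, f: False}
  {r: True, f: True, k: True}


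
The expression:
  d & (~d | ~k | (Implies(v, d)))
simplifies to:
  d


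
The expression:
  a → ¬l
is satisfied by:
  {l: False, a: False}
  {a: True, l: False}
  {l: True, a: False}


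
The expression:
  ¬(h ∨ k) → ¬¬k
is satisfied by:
  {k: True, h: True}
  {k: True, h: False}
  {h: True, k: False}


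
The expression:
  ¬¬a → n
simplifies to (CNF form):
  n ∨ ¬a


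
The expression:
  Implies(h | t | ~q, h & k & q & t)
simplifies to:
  q & (h | ~t) & (k | ~t) & (t | ~h)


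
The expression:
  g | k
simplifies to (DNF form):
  g | k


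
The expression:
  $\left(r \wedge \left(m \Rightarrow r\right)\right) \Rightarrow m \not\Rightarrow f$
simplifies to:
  $\left(m \wedge \neg f\right) \vee \neg r$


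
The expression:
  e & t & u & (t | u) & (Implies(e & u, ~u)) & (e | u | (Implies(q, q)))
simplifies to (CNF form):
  False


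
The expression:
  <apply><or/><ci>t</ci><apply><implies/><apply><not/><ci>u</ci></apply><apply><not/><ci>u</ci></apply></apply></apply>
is always true.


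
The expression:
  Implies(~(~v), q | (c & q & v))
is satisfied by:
  {q: True, v: False}
  {v: False, q: False}
  {v: True, q: True}


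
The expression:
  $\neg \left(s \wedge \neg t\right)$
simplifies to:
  $t \vee \neg s$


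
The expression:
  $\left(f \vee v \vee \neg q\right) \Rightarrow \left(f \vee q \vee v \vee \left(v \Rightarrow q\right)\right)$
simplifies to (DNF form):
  $\text{True}$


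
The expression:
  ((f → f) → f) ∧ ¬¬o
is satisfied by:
  {f: True, o: True}


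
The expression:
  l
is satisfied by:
  {l: True}


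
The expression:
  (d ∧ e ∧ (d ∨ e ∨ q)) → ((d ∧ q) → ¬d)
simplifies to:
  ¬d ∨ ¬e ∨ ¬q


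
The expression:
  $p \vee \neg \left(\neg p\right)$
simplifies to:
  $p$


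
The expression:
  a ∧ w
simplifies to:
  a ∧ w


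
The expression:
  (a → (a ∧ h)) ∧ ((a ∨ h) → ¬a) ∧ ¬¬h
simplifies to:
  h ∧ ¬a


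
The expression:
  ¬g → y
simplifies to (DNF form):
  g ∨ y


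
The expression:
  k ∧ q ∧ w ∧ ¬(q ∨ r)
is never true.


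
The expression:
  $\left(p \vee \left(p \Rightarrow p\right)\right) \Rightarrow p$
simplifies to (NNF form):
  $p$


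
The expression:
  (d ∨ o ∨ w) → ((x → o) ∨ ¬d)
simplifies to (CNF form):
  o ∨ ¬d ∨ ¬x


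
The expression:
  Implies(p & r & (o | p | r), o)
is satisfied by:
  {o: True, p: False, r: False}
  {p: False, r: False, o: False}
  {r: True, o: True, p: False}
  {r: True, p: False, o: False}
  {o: True, p: True, r: False}
  {p: True, o: False, r: False}
  {r: True, p: True, o: True}


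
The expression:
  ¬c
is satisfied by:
  {c: False}


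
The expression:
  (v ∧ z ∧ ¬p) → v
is always true.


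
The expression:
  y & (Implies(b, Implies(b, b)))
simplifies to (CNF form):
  y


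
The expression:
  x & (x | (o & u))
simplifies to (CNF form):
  x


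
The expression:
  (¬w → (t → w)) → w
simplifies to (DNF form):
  t ∨ w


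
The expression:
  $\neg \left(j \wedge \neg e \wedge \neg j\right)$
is always true.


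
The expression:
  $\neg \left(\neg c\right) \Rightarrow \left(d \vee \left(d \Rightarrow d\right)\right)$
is always true.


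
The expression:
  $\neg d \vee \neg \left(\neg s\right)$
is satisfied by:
  {s: True, d: False}
  {d: False, s: False}
  {d: True, s: True}


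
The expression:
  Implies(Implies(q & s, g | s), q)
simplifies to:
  q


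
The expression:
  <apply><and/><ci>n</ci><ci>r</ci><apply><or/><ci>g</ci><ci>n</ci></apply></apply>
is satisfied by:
  {r: True, n: True}


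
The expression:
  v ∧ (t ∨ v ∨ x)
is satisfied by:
  {v: True}


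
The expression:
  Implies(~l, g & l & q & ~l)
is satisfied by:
  {l: True}


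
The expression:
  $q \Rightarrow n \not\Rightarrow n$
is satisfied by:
  {q: False}


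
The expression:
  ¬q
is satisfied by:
  {q: False}


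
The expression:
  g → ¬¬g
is always true.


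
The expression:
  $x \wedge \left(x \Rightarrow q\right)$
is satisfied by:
  {x: True, q: True}


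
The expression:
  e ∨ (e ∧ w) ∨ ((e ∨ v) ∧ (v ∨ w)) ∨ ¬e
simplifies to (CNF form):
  True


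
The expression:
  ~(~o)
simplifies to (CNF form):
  o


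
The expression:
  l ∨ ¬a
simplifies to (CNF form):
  l ∨ ¬a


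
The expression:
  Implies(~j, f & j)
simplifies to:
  j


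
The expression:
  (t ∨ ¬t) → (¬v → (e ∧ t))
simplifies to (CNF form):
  (e ∨ v) ∧ (t ∨ v)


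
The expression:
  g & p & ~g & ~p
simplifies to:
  False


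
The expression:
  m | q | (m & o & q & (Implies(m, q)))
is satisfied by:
  {q: True, m: True}
  {q: True, m: False}
  {m: True, q: False}


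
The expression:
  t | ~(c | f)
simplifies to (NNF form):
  t | (~c & ~f)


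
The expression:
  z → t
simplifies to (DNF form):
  t ∨ ¬z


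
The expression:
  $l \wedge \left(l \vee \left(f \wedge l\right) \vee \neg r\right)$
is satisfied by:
  {l: True}


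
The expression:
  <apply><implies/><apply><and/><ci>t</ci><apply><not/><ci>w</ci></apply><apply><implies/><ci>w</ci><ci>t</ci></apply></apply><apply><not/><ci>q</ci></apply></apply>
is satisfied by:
  {w: True, t: False, q: False}
  {w: False, t: False, q: False}
  {q: True, w: True, t: False}
  {q: True, w: False, t: False}
  {t: True, w: True, q: False}
  {t: True, w: False, q: False}
  {t: True, q: True, w: True}


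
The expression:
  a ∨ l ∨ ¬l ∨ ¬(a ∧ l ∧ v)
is always true.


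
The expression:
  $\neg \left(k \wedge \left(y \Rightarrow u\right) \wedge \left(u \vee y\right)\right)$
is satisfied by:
  {u: False, k: False}
  {k: True, u: False}
  {u: True, k: False}


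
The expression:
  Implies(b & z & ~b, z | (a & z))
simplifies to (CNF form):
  True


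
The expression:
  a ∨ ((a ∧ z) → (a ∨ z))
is always true.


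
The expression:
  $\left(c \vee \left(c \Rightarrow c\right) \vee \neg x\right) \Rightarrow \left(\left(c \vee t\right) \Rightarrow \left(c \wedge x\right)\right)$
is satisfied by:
  {x: True, t: False, c: False}
  {t: False, c: False, x: False}
  {x: True, c: True, t: False}
  {x: True, t: True, c: True}


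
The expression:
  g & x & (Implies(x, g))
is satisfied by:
  {x: True, g: True}


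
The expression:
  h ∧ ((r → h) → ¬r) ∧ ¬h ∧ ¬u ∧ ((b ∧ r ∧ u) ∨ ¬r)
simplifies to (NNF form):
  False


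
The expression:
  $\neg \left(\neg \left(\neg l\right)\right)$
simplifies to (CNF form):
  $\neg l$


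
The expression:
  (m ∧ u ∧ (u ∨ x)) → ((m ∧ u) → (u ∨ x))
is always true.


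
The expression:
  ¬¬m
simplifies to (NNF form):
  m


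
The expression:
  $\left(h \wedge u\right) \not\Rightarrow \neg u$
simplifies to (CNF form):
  $h \wedge u$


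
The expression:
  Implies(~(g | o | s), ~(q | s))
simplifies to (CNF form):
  g | o | s | ~q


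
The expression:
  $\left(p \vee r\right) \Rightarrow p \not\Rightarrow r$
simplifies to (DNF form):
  $\neg r$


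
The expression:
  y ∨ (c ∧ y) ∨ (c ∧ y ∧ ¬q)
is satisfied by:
  {y: True}


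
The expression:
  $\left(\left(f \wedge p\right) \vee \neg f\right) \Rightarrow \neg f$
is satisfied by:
  {p: False, f: False}
  {f: True, p: False}
  {p: True, f: False}


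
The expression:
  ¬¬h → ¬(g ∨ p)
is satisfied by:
  {p: False, h: False, g: False}
  {g: True, p: False, h: False}
  {p: True, g: False, h: False}
  {g: True, p: True, h: False}
  {h: True, g: False, p: False}


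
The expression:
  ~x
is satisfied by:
  {x: False}


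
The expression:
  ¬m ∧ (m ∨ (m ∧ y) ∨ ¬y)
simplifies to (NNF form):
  ¬m ∧ ¬y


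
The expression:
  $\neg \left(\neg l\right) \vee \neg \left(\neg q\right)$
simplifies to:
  $l \vee q$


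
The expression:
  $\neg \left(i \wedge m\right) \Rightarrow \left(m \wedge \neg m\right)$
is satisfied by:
  {m: True, i: True}


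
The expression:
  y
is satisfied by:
  {y: True}


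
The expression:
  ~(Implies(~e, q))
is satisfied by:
  {q: False, e: False}


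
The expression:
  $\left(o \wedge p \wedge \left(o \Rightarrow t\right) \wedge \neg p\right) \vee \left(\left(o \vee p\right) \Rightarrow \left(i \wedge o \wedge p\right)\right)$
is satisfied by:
  {i: True, o: False, p: False}
  {o: False, p: False, i: False}
  {i: True, p: True, o: True}


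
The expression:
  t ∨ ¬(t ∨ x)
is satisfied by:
  {t: True, x: False}
  {x: False, t: False}
  {x: True, t: True}


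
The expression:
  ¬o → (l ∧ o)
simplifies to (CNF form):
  o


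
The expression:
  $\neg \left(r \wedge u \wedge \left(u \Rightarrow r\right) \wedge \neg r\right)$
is always true.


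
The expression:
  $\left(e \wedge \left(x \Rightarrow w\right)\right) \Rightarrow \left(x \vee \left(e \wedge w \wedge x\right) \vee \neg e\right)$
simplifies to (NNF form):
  $x \vee \neg e$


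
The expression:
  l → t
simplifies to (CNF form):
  t ∨ ¬l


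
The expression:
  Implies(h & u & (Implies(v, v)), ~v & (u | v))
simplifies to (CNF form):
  ~h | ~u | ~v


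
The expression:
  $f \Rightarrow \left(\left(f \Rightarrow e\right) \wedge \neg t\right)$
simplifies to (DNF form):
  $\left(e \wedge \neg t\right) \vee \neg f$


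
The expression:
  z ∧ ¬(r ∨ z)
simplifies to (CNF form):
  False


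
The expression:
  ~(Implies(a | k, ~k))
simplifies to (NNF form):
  k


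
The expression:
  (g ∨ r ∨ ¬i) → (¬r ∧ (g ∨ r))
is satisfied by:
  {i: True, g: True, r: False}
  {i: True, r: False, g: False}
  {g: True, r: False, i: False}


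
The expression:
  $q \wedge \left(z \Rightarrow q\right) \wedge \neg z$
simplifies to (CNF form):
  $q \wedge \neg z$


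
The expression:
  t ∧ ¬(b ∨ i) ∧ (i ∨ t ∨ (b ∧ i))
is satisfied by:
  {t: True, b: False, i: False}


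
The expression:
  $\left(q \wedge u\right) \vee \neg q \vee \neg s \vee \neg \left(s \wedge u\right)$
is always true.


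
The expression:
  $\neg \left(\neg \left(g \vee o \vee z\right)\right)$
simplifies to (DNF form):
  $g \vee o \vee z$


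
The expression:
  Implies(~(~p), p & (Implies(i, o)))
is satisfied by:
  {o: True, p: False, i: False}
  {p: False, i: False, o: False}
  {i: True, o: True, p: False}
  {i: True, p: False, o: False}
  {o: True, p: True, i: False}
  {p: True, o: False, i: False}
  {i: True, p: True, o: True}


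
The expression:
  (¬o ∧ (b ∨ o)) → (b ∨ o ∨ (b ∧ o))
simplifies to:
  True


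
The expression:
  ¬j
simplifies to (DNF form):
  ¬j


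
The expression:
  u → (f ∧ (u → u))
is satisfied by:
  {f: True, u: False}
  {u: False, f: False}
  {u: True, f: True}


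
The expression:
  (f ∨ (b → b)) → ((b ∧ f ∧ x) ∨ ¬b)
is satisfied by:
  {x: True, f: True, b: False}
  {x: True, f: False, b: False}
  {f: True, x: False, b: False}
  {x: False, f: False, b: False}
  {x: True, b: True, f: True}


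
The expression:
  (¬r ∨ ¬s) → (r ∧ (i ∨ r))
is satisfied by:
  {r: True}


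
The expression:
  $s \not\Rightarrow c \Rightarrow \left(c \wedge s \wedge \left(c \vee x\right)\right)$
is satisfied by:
  {c: True, s: False}
  {s: False, c: False}
  {s: True, c: True}


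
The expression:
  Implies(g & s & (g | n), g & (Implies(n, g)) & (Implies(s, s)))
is always true.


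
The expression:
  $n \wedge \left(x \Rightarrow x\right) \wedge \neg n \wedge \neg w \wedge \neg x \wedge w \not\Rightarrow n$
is never true.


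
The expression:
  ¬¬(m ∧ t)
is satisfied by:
  {t: True, m: True}


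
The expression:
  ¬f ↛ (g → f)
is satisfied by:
  {g: True, f: False}


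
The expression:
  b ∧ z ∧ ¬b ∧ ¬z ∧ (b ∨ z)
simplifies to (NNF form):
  False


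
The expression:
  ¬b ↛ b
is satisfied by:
  {b: False}


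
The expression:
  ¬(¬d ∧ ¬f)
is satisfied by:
  {d: True, f: True}
  {d: True, f: False}
  {f: True, d: False}


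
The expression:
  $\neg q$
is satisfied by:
  {q: False}


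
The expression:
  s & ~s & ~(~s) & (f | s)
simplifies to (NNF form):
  False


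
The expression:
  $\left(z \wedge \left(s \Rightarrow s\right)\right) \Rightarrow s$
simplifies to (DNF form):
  $s \vee \neg z$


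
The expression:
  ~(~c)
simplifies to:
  c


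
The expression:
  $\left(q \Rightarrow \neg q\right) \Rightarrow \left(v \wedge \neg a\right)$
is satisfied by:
  {q: True, v: True, a: False}
  {q: True, a: False, v: False}
  {q: True, v: True, a: True}
  {q: True, a: True, v: False}
  {v: True, a: False, q: False}


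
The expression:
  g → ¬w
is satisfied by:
  {w: False, g: False}
  {g: True, w: False}
  {w: True, g: False}


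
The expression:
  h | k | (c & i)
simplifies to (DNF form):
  h | k | (c & i)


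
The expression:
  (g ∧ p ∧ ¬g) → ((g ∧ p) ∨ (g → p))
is always true.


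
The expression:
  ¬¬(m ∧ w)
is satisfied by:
  {m: True, w: True}


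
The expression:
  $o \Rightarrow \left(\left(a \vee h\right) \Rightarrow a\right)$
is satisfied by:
  {a: True, h: False, o: False}
  {h: False, o: False, a: False}
  {a: True, o: True, h: False}
  {o: True, h: False, a: False}
  {a: True, h: True, o: False}
  {h: True, a: False, o: False}
  {a: True, o: True, h: True}


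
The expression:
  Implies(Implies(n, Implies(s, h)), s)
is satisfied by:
  {s: True}


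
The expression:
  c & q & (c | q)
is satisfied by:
  {c: True, q: True}


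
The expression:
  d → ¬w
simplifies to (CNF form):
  ¬d ∨ ¬w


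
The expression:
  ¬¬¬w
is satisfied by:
  {w: False}


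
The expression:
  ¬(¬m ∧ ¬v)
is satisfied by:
  {m: True, v: True}
  {m: True, v: False}
  {v: True, m: False}


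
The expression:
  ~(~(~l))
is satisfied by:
  {l: False}


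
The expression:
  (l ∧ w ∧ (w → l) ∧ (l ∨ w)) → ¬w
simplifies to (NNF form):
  ¬l ∨ ¬w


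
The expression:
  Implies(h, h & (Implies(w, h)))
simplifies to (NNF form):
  True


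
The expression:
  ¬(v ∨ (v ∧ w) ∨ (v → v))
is never true.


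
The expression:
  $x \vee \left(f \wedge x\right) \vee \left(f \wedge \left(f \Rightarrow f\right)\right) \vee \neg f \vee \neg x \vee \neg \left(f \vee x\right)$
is always true.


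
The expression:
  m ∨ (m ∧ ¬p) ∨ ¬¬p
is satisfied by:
  {m: True, p: True}
  {m: True, p: False}
  {p: True, m: False}


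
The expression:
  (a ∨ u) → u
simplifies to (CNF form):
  u ∨ ¬a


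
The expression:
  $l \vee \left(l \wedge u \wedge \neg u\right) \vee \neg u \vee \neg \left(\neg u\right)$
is always true.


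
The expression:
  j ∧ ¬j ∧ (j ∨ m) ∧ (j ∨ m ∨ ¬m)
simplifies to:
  False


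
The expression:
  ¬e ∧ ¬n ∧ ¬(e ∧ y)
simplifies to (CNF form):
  ¬e ∧ ¬n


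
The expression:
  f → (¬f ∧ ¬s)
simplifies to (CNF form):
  ¬f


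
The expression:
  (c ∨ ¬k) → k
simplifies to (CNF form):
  k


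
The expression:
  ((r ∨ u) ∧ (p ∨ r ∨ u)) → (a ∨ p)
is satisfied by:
  {a: True, p: True, r: False, u: False}
  {a: True, p: True, u: True, r: False}
  {a: True, p: True, r: True, u: False}
  {a: True, p: True, u: True, r: True}
  {a: True, r: False, u: False, p: False}
  {a: True, u: True, r: False, p: False}
  {a: True, r: True, u: False, p: False}
  {a: True, u: True, r: True, p: False}
  {p: True, r: False, u: False, a: False}
  {u: True, p: True, r: False, a: False}
  {p: True, r: True, u: False, a: False}
  {u: True, p: True, r: True, a: False}
  {p: False, r: False, u: False, a: False}


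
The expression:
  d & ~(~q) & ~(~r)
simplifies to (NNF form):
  d & q & r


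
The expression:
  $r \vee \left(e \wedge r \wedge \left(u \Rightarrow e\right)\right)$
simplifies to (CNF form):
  $r$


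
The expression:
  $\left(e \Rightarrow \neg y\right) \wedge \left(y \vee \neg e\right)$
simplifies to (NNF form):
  $\neg e$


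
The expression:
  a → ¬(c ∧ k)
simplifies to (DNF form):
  ¬a ∨ ¬c ∨ ¬k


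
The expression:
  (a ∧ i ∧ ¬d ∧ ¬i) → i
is always true.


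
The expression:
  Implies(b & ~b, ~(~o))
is always true.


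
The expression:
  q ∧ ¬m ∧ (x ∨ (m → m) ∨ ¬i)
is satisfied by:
  {q: True, m: False}


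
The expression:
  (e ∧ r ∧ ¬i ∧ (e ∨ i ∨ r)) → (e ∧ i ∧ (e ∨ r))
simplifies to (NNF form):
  i ∨ ¬e ∨ ¬r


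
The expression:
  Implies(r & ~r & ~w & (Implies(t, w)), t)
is always true.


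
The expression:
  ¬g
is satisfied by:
  {g: False}


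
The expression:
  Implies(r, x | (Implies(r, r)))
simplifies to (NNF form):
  True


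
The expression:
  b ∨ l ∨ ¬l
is always true.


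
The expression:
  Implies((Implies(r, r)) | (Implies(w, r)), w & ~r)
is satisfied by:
  {w: True, r: False}


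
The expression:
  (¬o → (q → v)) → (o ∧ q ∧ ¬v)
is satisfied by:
  {q: True, v: False}


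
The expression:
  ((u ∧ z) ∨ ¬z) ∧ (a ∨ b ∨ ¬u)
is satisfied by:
  {u: True, a: True, b: True, z: False}
  {u: True, a: True, b: False, z: False}
  {u: True, b: True, z: False, a: False}
  {u: True, a: True, z: True, b: True}
  {u: True, a: True, z: True, b: False}
  {u: True, z: True, b: True, a: False}
  {a: True, z: False, b: True, u: False}
  {a: True, z: False, b: False, u: False}
  {b: True, u: False, z: False, a: False}
  {u: False, b: False, z: False, a: False}


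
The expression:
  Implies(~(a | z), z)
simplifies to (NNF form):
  a | z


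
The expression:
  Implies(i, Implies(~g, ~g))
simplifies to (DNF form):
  True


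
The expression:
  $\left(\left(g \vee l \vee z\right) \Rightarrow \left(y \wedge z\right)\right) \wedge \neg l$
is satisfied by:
  {y: True, l: False, g: False, z: False}
  {y: False, l: False, g: False, z: False}
  {z: True, y: True, l: False, g: False}
  {z: True, g: True, y: True, l: False}


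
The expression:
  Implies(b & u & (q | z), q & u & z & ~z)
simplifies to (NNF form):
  ~b | ~u | (~q & ~z)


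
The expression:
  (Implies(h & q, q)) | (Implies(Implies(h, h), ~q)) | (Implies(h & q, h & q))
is always true.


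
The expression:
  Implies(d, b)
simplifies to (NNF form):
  b | ~d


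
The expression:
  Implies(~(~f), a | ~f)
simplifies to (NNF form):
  a | ~f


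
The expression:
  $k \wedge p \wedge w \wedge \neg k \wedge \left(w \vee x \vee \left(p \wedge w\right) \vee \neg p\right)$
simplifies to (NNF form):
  $\text{False}$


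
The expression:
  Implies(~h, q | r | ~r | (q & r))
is always true.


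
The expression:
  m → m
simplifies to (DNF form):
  True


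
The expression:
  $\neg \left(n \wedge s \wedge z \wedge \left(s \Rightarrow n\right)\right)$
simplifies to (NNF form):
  $\neg n \vee \neg s \vee \neg z$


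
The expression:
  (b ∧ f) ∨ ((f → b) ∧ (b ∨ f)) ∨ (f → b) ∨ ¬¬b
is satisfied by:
  {b: True, f: False}
  {f: False, b: False}
  {f: True, b: True}


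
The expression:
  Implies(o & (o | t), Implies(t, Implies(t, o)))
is always true.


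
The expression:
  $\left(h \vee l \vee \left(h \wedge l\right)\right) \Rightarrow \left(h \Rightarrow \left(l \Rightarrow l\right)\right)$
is always true.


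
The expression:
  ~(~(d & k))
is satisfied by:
  {d: True, k: True}


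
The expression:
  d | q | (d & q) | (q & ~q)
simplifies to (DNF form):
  d | q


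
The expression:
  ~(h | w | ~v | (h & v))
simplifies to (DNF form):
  v & ~h & ~w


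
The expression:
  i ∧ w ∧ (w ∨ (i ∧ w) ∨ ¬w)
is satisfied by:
  {i: True, w: True}


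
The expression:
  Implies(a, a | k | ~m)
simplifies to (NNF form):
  True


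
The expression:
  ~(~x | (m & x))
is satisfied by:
  {x: True, m: False}


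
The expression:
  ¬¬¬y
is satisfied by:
  {y: False}


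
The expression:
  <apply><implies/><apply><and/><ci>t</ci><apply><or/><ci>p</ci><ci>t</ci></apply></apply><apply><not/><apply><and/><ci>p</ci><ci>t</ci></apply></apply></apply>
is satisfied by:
  {p: False, t: False}
  {t: True, p: False}
  {p: True, t: False}


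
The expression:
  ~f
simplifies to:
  ~f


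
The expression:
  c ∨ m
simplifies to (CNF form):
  c ∨ m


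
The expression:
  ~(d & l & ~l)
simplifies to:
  True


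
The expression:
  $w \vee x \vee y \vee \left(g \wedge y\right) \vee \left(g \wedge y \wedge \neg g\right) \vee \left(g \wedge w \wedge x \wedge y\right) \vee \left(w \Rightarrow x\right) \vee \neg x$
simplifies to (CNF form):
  $\text{True}$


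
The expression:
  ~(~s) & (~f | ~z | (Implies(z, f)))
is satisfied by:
  {s: True}


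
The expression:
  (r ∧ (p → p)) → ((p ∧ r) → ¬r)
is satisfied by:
  {p: False, r: False}
  {r: True, p: False}
  {p: True, r: False}


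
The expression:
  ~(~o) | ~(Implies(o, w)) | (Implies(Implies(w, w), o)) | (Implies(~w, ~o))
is always true.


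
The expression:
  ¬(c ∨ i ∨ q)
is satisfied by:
  {q: False, i: False, c: False}


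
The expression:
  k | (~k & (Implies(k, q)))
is always true.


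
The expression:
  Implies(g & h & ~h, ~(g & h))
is always true.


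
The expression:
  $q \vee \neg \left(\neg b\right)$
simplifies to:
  $b \vee q$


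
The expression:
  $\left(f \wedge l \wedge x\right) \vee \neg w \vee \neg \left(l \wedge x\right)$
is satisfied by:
  {f: True, l: False, x: False, w: False}
  {w: False, l: False, f: False, x: False}
  {w: True, f: True, l: False, x: False}
  {w: True, l: False, f: False, x: False}
  {x: True, f: True, w: False, l: False}
  {x: True, w: False, l: False, f: False}
  {x: True, w: True, f: True, l: False}
  {x: True, w: True, l: False, f: False}
  {f: True, l: True, x: False, w: False}
  {l: True, x: False, f: False, w: False}
  {w: True, l: True, f: True, x: False}
  {w: True, l: True, x: False, f: False}
  {f: True, l: True, x: True, w: False}
  {l: True, x: True, w: False, f: False}
  {w: True, l: True, x: True, f: True}


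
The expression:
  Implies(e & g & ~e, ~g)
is always true.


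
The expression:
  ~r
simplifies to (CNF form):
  ~r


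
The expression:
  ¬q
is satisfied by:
  {q: False}


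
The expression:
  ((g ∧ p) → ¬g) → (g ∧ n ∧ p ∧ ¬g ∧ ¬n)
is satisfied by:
  {p: True, g: True}


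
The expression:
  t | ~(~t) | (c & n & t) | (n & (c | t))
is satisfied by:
  {t: True, c: True, n: True}
  {t: True, c: True, n: False}
  {t: True, n: True, c: False}
  {t: True, n: False, c: False}
  {c: True, n: True, t: False}


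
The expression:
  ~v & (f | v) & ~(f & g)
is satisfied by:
  {f: True, g: False, v: False}


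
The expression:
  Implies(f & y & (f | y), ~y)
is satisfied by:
  {y: False, f: False}
  {f: True, y: False}
  {y: True, f: False}


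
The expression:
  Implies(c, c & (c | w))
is always true.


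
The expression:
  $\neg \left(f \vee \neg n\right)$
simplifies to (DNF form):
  $n \wedge \neg f$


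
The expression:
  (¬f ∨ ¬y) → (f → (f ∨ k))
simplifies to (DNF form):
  True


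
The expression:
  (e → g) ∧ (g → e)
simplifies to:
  (e ∧ g) ∨ (¬e ∧ ¬g)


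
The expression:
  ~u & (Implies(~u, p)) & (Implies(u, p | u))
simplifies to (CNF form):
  p & ~u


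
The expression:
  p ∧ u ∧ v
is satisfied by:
  {p: True, u: True, v: True}


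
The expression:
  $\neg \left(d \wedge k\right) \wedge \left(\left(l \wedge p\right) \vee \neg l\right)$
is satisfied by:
  {p: True, l: False, k: False, d: False}
  {p: False, l: False, k: False, d: False}
  {d: True, p: True, l: False, k: False}
  {d: True, p: False, l: False, k: False}
  {k: True, p: True, l: False, d: False}
  {k: True, p: False, l: False, d: False}
  {l: True, p: True, d: False, k: False}
  {d: True, l: True, p: True, k: False}
  {k: True, l: True, p: True, d: False}


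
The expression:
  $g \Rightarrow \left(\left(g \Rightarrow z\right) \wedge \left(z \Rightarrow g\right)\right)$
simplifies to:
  $z \vee \neg g$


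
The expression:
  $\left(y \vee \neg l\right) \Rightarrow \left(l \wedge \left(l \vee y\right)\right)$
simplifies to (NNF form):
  $l$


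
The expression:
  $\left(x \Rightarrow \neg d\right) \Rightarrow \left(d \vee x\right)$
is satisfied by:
  {x: True, d: True}
  {x: True, d: False}
  {d: True, x: False}


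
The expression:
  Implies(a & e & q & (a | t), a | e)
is always true.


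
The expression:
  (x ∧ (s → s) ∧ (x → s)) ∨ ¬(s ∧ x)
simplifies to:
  True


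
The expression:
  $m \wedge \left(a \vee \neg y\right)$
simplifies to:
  $m \wedge \left(a \vee \neg y\right)$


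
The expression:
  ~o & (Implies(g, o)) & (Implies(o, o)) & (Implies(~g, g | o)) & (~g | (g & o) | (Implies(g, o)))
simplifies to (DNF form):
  False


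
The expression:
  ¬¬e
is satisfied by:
  {e: True}


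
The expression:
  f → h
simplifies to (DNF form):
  h ∨ ¬f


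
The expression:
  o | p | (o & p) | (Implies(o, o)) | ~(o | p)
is always true.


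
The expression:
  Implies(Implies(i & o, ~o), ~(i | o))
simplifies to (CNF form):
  (i | ~i) & (i | ~o) & (o | ~i) & (o | ~o)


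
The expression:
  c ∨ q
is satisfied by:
  {q: True, c: True}
  {q: True, c: False}
  {c: True, q: False}


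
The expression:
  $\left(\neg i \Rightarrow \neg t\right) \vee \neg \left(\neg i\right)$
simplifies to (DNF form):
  $i \vee \neg t$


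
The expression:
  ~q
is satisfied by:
  {q: False}


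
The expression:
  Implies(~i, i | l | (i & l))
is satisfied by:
  {i: True, l: True}
  {i: True, l: False}
  {l: True, i: False}


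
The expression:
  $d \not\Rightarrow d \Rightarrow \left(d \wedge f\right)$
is always true.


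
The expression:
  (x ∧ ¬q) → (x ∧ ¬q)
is always true.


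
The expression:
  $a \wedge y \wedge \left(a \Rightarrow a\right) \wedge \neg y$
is never true.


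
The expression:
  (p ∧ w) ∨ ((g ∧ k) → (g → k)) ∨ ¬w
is always true.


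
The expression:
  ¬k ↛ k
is always true.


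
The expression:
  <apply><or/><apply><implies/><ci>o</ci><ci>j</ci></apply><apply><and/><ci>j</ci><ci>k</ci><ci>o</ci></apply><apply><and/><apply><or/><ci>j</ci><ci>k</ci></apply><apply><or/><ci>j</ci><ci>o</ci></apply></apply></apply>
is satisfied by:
  {k: True, j: True, o: False}
  {k: True, j: False, o: False}
  {j: True, k: False, o: False}
  {k: False, j: False, o: False}
  {k: True, o: True, j: True}
  {k: True, o: True, j: False}
  {o: True, j: True, k: False}


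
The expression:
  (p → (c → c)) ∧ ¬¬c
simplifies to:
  c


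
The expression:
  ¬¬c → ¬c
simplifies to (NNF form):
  ¬c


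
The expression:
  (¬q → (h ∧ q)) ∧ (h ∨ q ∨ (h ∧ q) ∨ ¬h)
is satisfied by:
  {q: True}


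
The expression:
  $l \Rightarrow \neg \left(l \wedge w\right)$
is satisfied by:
  {l: False, w: False}
  {w: True, l: False}
  {l: True, w: False}


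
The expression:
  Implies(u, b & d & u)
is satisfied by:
  {b: True, d: True, u: False}
  {b: True, d: False, u: False}
  {d: True, b: False, u: False}
  {b: False, d: False, u: False}
  {b: True, u: True, d: True}


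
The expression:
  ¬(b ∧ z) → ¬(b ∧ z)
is always true.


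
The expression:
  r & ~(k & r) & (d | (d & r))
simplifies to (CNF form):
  d & r & ~k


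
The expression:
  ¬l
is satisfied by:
  {l: False}


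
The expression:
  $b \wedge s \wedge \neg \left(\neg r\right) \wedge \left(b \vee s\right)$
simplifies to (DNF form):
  $b \wedge r \wedge s$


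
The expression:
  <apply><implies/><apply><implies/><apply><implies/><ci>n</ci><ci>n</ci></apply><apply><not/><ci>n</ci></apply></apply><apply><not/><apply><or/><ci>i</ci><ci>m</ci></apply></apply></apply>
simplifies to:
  <apply><or/><ci>n</ci><apply><and/><apply><not/><ci>i</ci></apply><apply><not/><ci>m</ci></apply></apply></apply>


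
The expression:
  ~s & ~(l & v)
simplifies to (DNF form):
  (~l & ~s) | (~s & ~v)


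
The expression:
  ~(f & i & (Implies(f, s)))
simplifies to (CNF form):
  ~f | ~i | ~s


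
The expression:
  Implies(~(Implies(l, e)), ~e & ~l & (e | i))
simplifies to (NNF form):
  e | ~l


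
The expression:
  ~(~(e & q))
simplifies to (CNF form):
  e & q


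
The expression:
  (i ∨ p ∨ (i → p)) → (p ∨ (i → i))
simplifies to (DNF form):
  True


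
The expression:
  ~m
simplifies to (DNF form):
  ~m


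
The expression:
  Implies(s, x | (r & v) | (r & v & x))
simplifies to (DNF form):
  x | ~s | (r & v)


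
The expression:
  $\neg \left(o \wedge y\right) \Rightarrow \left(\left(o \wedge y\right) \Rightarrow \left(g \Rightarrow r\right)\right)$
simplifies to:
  $\text{True}$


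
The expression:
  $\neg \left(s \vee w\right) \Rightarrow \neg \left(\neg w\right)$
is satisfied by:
  {s: True, w: True}
  {s: True, w: False}
  {w: True, s: False}


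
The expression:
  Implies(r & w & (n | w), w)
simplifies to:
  True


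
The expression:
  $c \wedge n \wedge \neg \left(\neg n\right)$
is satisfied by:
  {c: True, n: True}


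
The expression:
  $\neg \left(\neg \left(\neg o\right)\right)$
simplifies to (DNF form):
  $\neg o$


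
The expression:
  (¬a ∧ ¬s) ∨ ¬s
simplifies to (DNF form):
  ¬s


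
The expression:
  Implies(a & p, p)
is always true.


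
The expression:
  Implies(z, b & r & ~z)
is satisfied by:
  {z: False}


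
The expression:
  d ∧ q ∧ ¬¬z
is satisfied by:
  {z: True, d: True, q: True}


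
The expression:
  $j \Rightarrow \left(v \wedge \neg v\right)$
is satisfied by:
  {j: False}


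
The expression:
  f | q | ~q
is always true.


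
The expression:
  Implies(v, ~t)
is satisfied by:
  {v: False, t: False}
  {t: True, v: False}
  {v: True, t: False}


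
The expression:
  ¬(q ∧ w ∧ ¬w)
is always true.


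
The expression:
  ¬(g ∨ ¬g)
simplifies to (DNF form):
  False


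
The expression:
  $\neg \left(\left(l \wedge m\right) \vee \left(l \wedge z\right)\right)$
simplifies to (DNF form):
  $\left(\neg m \wedge \neg z\right) \vee \neg l$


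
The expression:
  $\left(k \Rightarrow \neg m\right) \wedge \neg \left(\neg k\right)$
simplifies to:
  $k \wedge \neg m$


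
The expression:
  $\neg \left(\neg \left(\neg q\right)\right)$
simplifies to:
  $\neg q$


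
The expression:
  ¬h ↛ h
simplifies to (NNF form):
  True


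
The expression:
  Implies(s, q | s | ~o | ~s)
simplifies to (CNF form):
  True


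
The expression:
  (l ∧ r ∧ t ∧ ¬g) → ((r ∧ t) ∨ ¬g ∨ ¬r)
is always true.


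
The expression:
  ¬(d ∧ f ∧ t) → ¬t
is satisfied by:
  {d: True, f: True, t: False}
  {d: True, f: False, t: False}
  {f: True, d: False, t: False}
  {d: False, f: False, t: False}
  {d: True, t: True, f: True}
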